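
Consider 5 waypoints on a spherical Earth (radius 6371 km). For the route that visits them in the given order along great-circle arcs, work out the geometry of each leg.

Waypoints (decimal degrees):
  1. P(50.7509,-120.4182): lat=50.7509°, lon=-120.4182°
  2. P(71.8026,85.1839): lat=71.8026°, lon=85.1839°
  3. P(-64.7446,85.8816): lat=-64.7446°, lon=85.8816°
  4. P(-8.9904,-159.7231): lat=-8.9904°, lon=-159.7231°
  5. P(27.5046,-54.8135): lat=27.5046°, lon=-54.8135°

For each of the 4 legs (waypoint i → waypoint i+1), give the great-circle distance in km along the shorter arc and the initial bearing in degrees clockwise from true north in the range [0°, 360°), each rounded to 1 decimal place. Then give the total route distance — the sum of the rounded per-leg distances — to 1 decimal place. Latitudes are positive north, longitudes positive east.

Leg 1: φ1=0.8857703, φ2=1.2531918, Δφ=0.3674215, Δλ=3.5884336 rad; a=sin²(Δφ/2)+cosφ1·cosφ2·sin²(Δλ/2)=0.2212567846; c=2·atan2(√a, √(1-a))=0.979441334; dist=6371·c=6240.021 ≈ 6240.0 km; running total=6240.0 km
Leg 1 bearing: y=sinΔλ·cosφ2=-0.13494716, x=cosφ1·sinφ2-sinφ1·cosφ2·cosΔλ=0.81914476; θ=atan2(y, x)=-9.3550° <0 so +360° → 350.6450° ≈ 350.6°
Leg 2: φ1=1.2531918, φ2=-1.1300064, Δφ=-2.3831982, Δλ=0.0121772 rad; a=sin²(Δφ/2)+cosφ1·cosφ2·sin²(Δλ/2)=0.8629755334; c=2·atan2(√a, √(1-a))=2.383212588; dist=6371·c=15183.447 ≈ 15183.4 km; running total=21423.4 km
Leg 2 bearing: y=sinΔλ·cosφ2=0.00519531, x=cosφ1·sinφ2-sinφ1·cosφ2·cosΔλ=-0.68772673; θ=atan2(y, x)=179.5672° ≈ 179.6°
Leg 3: φ1=-1.1300064, φ2=-0.1569121, Δφ=0.9730944, Δλ=-4.2866107 rad; a=sin²(Δφ/2)+cosφ1·cosφ2·sin²(Δλ/2)=0.5163619140; c=2·atan2(√a, √(1-a))=1.603525998; dist=6371·c=10216.064 ≈ 10216.1 km; running total=31639.5 km
Leg 3 bearing: y=sinΔλ·cosφ2=0.89952896, x=cosφ1·sinφ2-sinφ1·cosφ2·cosΔλ=-0.43563380; θ=atan2(y, x)=115.8405° ≈ 115.8°
Leg 4: φ1=-0.1569121, φ2=0.4800458, Δφ=0.6369579, Δλ=1.8310179 rad; a=sin²(Δφ/2)+cosφ1·cosφ2·sin²(Δλ/2)=0.6487890269; c=2·atan2(√a, √(1-a))=1.872951101; dist=6371·c=11932.571 ≈ 11932.6 km; running total=43572.1 km
Leg 4 bearing: y=sinΔλ·cosφ2=0.85711200, x=cosφ1·sinφ2-sinφ1·cosφ2·cosΔλ=0.42048344; θ=atan2(y, x)=63.8683° ≈ 63.9°

Leg 1: dist=6240.0 km, bearing=350.6°
Leg 2: dist=15183.4 km, bearing=179.6°
Leg 3: dist=10216.1 km, bearing=115.8°
Leg 4: dist=11932.6 km, bearing=63.9°
Total: 43572.1 km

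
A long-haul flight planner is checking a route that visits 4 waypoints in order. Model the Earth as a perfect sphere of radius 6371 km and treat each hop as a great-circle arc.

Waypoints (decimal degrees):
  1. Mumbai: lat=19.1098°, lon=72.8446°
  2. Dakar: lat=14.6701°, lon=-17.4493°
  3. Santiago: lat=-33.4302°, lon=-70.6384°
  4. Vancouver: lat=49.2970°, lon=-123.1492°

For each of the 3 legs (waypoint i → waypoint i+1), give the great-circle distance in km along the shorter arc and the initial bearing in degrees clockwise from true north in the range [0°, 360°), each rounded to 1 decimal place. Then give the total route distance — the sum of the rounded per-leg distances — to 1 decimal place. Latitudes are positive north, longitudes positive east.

Leg 1: φ1=0.3335289, φ2=0.2560415, Δφ=-0.0774874, Δλ=-1.5759258 rad; a=sin²(Δφ/2)+cosφ1·cosφ2·sin²(Δλ/2)=0.4608894656; c=2·atan2(√a, √(1-a))=1.492495271; dist=6371·c=9508.687 ≈ 9508.7 km; running total=9508.7 km
Leg 1 bearing: y=sinΔλ·cosφ2=-0.96738732, x=cosφ1·sinφ2-sinφ1·cosφ2·cosΔλ=0.24092165; θ=atan2(y, x)=-76.0153° <0 so +360° → 283.9847° ≈ 284.0°
Leg 2: φ1=0.2560415, φ2=-0.5834671, Δφ=-0.8395086, Δλ=-0.9283249 rad; a=sin²(Δφ/2)+cosφ1·cosφ2·sin²(Δλ/2)=0.3278885430; c=2·atan2(√a, √(1-a))=1.219385334; dist=6371·c=7768.704 ≈ 7768.7 km; running total=17277.4 km
Leg 2 bearing: y=sinΔλ·cosφ2=-0.66816133, x=cosφ1·sinφ2-sinφ1·cosφ2·cosΔλ=-0.65959914; θ=atan2(y, x)=-134.6305° <0 so +360° → 225.3695° ≈ 225.4°
Leg 3: φ1=-0.5834671, φ2=0.8603950, Δφ=1.4438620, Δλ=-0.9164864 rad; a=sin²(Δφ/2)+cosφ1·cosφ2·sin²(Δλ/2)=0.5432090117; c=2·atan2(√a, √(1-a))=1.657322276; dist=6371·c=10558.800 ≈ 10558.8 km; running total=27836.2 km
Leg 3 bearing: y=sinΔλ·cosφ2=-0.51745076, x=cosφ1·sinφ2-sinφ1·cosφ2·cosΔλ=0.85133814; θ=atan2(y, x)=-31.2916° <0 so +360° → 328.7084° ≈ 328.7°

Leg 1: dist=9508.7 km, bearing=284.0°
Leg 2: dist=7768.7 km, bearing=225.4°
Leg 3: dist=10558.8 km, bearing=328.7°
Total: 27836.2 km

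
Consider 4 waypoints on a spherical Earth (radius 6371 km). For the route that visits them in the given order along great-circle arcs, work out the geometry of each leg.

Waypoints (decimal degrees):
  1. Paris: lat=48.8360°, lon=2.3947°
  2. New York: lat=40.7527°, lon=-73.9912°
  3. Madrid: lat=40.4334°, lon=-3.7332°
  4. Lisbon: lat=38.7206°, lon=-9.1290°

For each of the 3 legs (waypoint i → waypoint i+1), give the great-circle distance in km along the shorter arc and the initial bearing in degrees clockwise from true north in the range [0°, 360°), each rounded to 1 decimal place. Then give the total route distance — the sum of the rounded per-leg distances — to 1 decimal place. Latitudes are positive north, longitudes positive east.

Leg 1: dist=5837.3 km, bearing=291.9°
Leg 2: dist=5762.0 km, bearing=65.7°
Leg 3: dist=500.0 km, bearing=249.4°
Total: 12099.3 km

Leg 1: φ1=0.8523490, φ2=0.7112688, Δφ=-0.1410802, Δλ=-1.3331855 rad; a=sin²(Δφ/2)+cosφ1·cosφ2·sin²(Δλ/2)=0.1955953511; c=2·atan2(√a, √(1-a))=0.916237519; dist=6371·c=5837.349 ≈ 5837.3 km; running total=5837.3 km
Leg 1 bearing: y=sinΔλ·cosφ2=-0.73624986, x=cosφ1·sinφ2-sinφ1·cosφ2·cosΔλ=0.29544437; θ=atan2(y, x)=-68.1353° <0 so +360° → 291.8647° ≈ 291.9°
Leg 2: φ1=0.7112688, φ2=0.7056960, Δφ=-0.0055728, Δλ=1.2262334 rad; a=sin²(Δφ/2)+cosφ1·cosφ2·sin²(Δλ/2)=0.1909259252; c=2·atan2(√a, √(1-a))=0.904411671; dist=6371·c=5762.007 ≈ 5762.0 km; running total=11599.3 km
Leg 2 bearing: y=sinΔλ·cosφ2=0.71642178, x=cosφ1·sinφ2-sinφ1·cosφ2·cosΔλ=0.32346977; θ=atan2(y, x)=65.7005° ≈ 65.7°
Leg 3: φ1=0.7056960, φ2=0.6758020, Δφ=-0.0298940, Δλ=-0.0941745 rad; a=sin²(Δφ/2)+cosφ1·cosφ2·sin²(Δλ/2)=0.0015391379; c=2·atan2(√a, √(1-a))=0.078483837; dist=6371·c=500.021 ≈ 500.0 km; running total=12099.3 km
Leg 3 bearing: y=sinΔλ·cosφ2=-0.07336689, x=cosφ1·sinφ2-sinφ1·cosφ2·cosΔλ=-0.02764733; θ=atan2(y, x)=-110.6482° <0 so +360° → 249.3518° ≈ 249.4°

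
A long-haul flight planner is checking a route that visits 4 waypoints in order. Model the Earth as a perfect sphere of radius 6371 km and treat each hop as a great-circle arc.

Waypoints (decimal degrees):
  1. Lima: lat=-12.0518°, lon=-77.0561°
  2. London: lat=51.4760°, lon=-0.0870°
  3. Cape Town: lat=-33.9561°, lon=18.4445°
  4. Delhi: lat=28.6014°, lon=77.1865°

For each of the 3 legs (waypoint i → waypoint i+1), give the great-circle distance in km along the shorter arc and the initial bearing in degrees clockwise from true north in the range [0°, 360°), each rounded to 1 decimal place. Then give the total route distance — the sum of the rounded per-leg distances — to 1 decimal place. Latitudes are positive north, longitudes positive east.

Leg 1: dist=10173.3 km, bearing=37.4°
Leg 2: dist=9670.7 km, bearing=164.7°
Leg 3: dist=9302.2 km, bearing=49.0°
Total: 29146.2 km

Leg 1: φ1=-0.2103436, φ2=0.8984257, Δφ=1.1087693, Δλ=1.3433642 rad; a=sin²(Δφ/2)+cosφ1·cosφ2·sin²(Δλ/2)=0.5130049673; c=2·atan2(√a, √(1-a))=1.596809195; dist=6371·c=10173.271 ≈ 10173.3 km; running total=10173.3 km
Leg 1 bearing: y=sinΔλ·cosφ2=0.60680334, x=cosφ1·sinφ2-sinφ1·cosφ2·cosΔλ=0.79442633; θ=atan2(y, x)=37.3735° ≈ 37.4°
Leg 2: φ1=0.8984257, φ2=-0.5926457, Δφ=-1.4910714, Δλ=0.3234357 rad; a=sin²(Δφ/2)+cosφ1·cosφ2·sin²(Δλ/2)=0.4735735497; c=2·atan2(√a, √(1-a))=1.517918788; dist=6371·c=9670.661 ≈ 9670.7 km; running total=19844.0 km
Leg 2 bearing: y=sinΔλ·cosφ2=0.26362577, x=cosφ1·sinφ2-sinφ1·cosφ2·cosΔλ=-0.96317601; θ=atan2(y, x)=164.6928° ≈ 164.7°
Leg 3: φ1=-0.5926457, φ2=0.4991886, Δφ=1.0918343, Δλ=1.0252413 rad; a=sin²(Δφ/2)+cosφ1·cosφ2·sin²(Δλ/2)=0.4447534305; c=2·atan2(√a, √(1-a))=1.460077113; dist=6371·c=9302.151 ≈ 9302.2 km; running total=29146.2 km
Leg 3 bearing: y=sinΔλ·cosφ2=0.75052447, x=cosφ1·sinφ2-sinφ1·cosφ2·cosΔλ=0.65153994; θ=atan2(y, x)=49.0383° ≈ 49.0°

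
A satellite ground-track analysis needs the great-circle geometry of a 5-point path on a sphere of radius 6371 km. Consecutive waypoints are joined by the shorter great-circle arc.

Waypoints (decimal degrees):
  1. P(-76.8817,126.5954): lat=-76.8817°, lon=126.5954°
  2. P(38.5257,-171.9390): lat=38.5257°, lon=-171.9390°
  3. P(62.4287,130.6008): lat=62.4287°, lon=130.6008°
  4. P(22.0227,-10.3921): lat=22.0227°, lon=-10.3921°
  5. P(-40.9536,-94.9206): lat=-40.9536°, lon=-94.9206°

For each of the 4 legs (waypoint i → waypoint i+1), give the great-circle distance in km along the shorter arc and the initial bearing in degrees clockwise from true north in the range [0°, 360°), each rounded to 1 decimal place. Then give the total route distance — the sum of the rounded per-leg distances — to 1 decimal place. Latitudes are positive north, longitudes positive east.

Leg 1: φ1=-1.3418388, φ2=0.6724003, Δφ=2.0142391, Δλ=-5.2104082 rad; a=sin²(Δφ/2)+cosφ1·cosφ2·sin²(Δλ/2)=0.7608967047; c=2·atan2(√a, √(1-a))=2.119748225; dist=6371·c=13504.916 ≈ 13504.9 km; running total=13504.9 km
Leg 1 bearing: y=sinΔλ·cosφ2=0.68729973, x=cosφ1·sinφ2-sinφ1·cosφ2·cosΔλ=0.50532239; θ=atan2(y, x)=53.6756° ≈ 53.7°
Leg 2: φ1=0.6724003, φ2=1.0895864, Δφ=0.4171861, Δλ=5.2803156 rad; a=sin²(Δφ/2)+cosφ1·cosφ2·sin²(Δλ/2)=0.1265500739; c=2·atan2(√a, √(1-a))=0.727408859; dist=6371·c=4634.322 ≈ 4634.3 km; running total=18139.2 km
Leg 2 bearing: y=sinΔλ·cosφ2=-0.39019263, x=cosφ1·sinφ2-sinφ1·cosφ2·cosΔλ=0.53841464; θ=atan2(y, x)=-35.9311° <0 so +360° → 324.0689° ≈ 324.1°
Leg 3: φ1=1.0895864, φ2=0.3843686, Δφ=-0.7052177, Δλ=-2.4607903 rad; a=sin²(Δφ/2)+cosφ1·cosφ2·sin²(Δλ/2)=0.5005171575; c=2·atan2(√a, √(1-a))=1.571830642; dist=6371·c=10014.133 ≈ 10014.1 km; running total=28153.3 km
Leg 3 bearing: y=sinΔλ·cosφ2=-0.58349153, x=cosφ1·sinφ2-sinφ1·cosφ2·cosΔλ=0.81211856; θ=atan2(y, x)=-35.6965° <0 so +360° → 324.3035° ≈ 324.3°
Leg 4: φ1=0.3843686, φ2=-0.7147752, Δφ=-1.0991438, Δλ=-1.4753006 rad; a=sin²(Δφ/2)+cosφ1·cosφ2·sin²(Δλ/2)=0.5895087381; c=2·atan2(√a, √(1-a))=1.750784031; dist=6371·c=11154.245 ≈ 11154.2 km; running total=39307.5 km
Leg 4 bearing: y=sinΔλ·cosφ2=-0.75179957, x=cosφ1·sinφ2-sinφ1·cosφ2·cosΔλ=-0.63462600; θ=atan2(y, x)=-130.1691° <0 so +360° → 229.8309° ≈ 229.8°

Leg 1: dist=13504.9 km, bearing=53.7°
Leg 2: dist=4634.3 km, bearing=324.1°
Leg 3: dist=10014.1 km, bearing=324.3°
Leg 4: dist=11154.2 km, bearing=229.8°
Total: 39307.5 km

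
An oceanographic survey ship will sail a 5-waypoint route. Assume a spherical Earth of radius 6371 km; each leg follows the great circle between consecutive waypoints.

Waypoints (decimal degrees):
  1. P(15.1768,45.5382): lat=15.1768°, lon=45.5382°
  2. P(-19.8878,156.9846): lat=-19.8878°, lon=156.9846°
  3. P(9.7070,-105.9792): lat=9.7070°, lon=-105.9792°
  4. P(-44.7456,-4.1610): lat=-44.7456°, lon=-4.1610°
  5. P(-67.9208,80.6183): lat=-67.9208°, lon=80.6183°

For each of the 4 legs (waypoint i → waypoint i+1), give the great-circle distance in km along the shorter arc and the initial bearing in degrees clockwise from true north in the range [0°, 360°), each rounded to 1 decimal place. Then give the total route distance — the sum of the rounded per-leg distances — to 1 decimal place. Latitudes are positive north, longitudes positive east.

Leg 1: φ1=0.2648851, φ2=-0.3471076, Δφ=-0.6119927, Δλ=1.9451066 rad; a=sin²(Δφ/2)+cosφ1·cosφ2·sin²(Δλ/2)=0.7104456764; c=2·atan2(√a, √(1-a))=2.005224051; dist=6371·c=12775.282 ≈ 12775.3 km; running total=12775.3 km
Leg 1 bearing: y=sinΔλ·cosφ2=0.87525004, x=cosφ1·sinφ2-sinφ1·cosφ2·cosΔλ=-0.23830200; θ=atan2(y, x)=105.2306° ≈ 105.2°
Leg 2: φ1=-0.3471076, φ2=0.1694191, Δφ=0.5165267, Δλ=-4.5895841 rad; a=sin²(Δφ/2)+cosφ1·cosφ2·sin²(Δλ/2)=0.5854495864; c=2·atan2(√a, √(1-a))=1.742538522; dist=6371·c=11101.713 ≈ 11101.7 km; running total=23877.0 km
Leg 2 bearing: y=sinΔλ·cosφ2=0.97825966, x=cosφ1·sinφ2-sinφ1·cosφ2·cosΔλ=0.11747987; θ=atan2(y, x)=83.1521° ≈ 83.2°
Leg 3: φ1=0.1694191, φ2=-0.7809580, Δφ=-0.9503772, Δλ=1.7770628 rad; a=sin²(Δφ/2)+cosφ1·cosφ2·sin²(Δλ/2)=0.6310369927; c=2·atan2(√a, √(1-a))=1.835967006; dist=6371·c=11696.946 ≈ 11696.9 km; running total=35573.9 km
Leg 3 bearing: y=sinΔλ·cosφ2=0.69518405, x=cosφ1·sinφ2-sinφ1·cosφ2·cosΔλ=-0.66935518; θ=atan2(y, x)=133.9156° ≈ 133.9°
Leg 4: φ1=-0.7809580, φ2=-1.1854416, Δφ=-0.4044835, Δλ=1.4796779 rad; a=sin²(Δφ/2)+cosφ1·cosφ2·sin²(Δλ/2)=0.1616861806; c=2·atan2(√a, √(1-a))=0.827623375; dist=6371·c=5272.789 ≈ 5272.8 km; running total=40846.7 km
Leg 4 bearing: y=sinΔλ·cosφ2=0.37432854, x=cosφ1·sinφ2-sinφ1·cosφ2·cosΔλ=-0.63407663; θ=atan2(y, x)=149.4444° ≈ 149.4°

Leg 1: dist=12775.3 km, bearing=105.2°
Leg 2: dist=11101.7 km, bearing=83.2°
Leg 3: dist=11696.9 km, bearing=133.9°
Leg 4: dist=5272.8 km, bearing=149.4°
Total: 40846.7 km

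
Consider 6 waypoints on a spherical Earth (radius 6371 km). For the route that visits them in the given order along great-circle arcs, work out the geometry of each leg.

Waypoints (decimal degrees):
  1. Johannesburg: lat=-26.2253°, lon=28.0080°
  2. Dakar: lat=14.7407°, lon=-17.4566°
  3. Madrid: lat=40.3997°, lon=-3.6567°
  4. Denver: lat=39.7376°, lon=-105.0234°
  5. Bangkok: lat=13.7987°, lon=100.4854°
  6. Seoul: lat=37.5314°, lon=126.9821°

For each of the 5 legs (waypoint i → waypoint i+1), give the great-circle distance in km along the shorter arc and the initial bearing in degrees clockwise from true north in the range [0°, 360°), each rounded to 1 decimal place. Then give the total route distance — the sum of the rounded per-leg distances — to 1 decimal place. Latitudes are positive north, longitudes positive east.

Leg 1: dist=6701.0 km, bearing=307.4°
Leg 2: dist=3151.5 km, bearing=22.5°
Leg 3: dist=8073.7 km, bearing=307.8°
Leg 4: dist=13502.8 km, bearing=330.6°
Leg 5: dist=3717.5 km, bearing=40.0°
Total: 35146.5 km

Leg 1: φ1=-0.4577178, φ2=0.2572737, Δφ=0.7149916, Δλ=-0.7935070 rad; a=sin²(Δφ/2)+cosφ1·cosφ2·sin²(Δλ/2)=0.2519958899; c=2·atan2(√a, √(1-a))=1.051800761; dist=6371·c=6701.023 ≈ 6701.0 km; running total=6701.0 km
Leg 1 bearing: y=sinΔλ·cosφ2=-0.68935648, x=cosφ1·sinφ2-sinφ1·cosφ2·cosΔλ=0.52798057; θ=atan2(y, x)=-52.5514° <0 so +360° → 307.4486° ≈ 307.4°
Leg 2: φ1=0.2572737, φ2=0.7051078, Δφ=0.4478340, Δλ=0.2408537 rad; a=sin²(Δφ/2)+cosφ1·cosφ2·sin²(Δλ/2)=0.0599357648; c=2·atan2(√a, √(1-a))=0.494663580; dist=6371·c=3151.502 ≈ 3151.5 km; running total=9852.5 km
Leg 2 bearing: y=sinΔλ·cosφ2=0.18165188, x=cosφ1·sinφ2-sinφ1·cosφ2·cosΔλ=0.43860742; θ=atan2(y, x)=22.4972° ≈ 22.5°
Leg 3: φ1=0.7051078, φ2=0.6935520, Δφ=-0.0115558, Δλ=-1.7691827 rad; a=sin²(Δφ/2)+cosφ1·cosφ2·sin²(Δλ/2)=0.3505469063; c=2·atan2(√a, √(1-a))=1.267250094; dist=6371·c=8073.650 ≈ 8073.7 km; running total=17926.2 km
Leg 3 bearing: y=sinΔλ·cosφ2=-0.75389734, x=cosφ1·sinφ2-sinφ1·cosφ2·cosΔλ=0.58505888; θ=atan2(y, x)=-52.1869° <0 so +360° → 307.8131° ≈ 307.8°
Leg 4: φ1=0.6935520, φ2=0.2408327, Δφ=-0.4527192, Δλ=3.5868052 rad; a=sin²(Δφ/2)+cosφ1·cosφ2·sin²(Δλ/2)=0.7607579655; c=2·atan2(√a, √(1-a))=2.119422988; dist=6371·c=13502.844 ≈ 13502.8 km; running total=31429.0 km
Leg 4 bearing: y=sinΔλ·cosφ2=-0.41822104, x=cosφ1·sinφ2-sinφ1·cosφ2·cosΔλ=0.74371520; θ=atan2(y, x)=-29.3508° <0 so +360° → 330.6492° ≈ 330.6°
Leg 5: φ1=0.2408327, φ2=0.6550465, Δφ=0.4142138, Δλ=0.4624547 rad; a=sin²(Δφ/2)+cosφ1·cosφ2·sin²(Δλ/2)=0.0827308306; c=2·atan2(√a, √(1-a))=0.583502011; dist=6371·c=3717.491 ≈ 3717.5 km; running total=35146.5 km
Leg 5 bearing: y=sinΔλ·cosφ2=0.35380273, x=cosφ1·sinφ2-sinφ1·cosφ2·cosΔλ=0.42233800; θ=atan2(y, x)=39.9537° ≈ 40.0°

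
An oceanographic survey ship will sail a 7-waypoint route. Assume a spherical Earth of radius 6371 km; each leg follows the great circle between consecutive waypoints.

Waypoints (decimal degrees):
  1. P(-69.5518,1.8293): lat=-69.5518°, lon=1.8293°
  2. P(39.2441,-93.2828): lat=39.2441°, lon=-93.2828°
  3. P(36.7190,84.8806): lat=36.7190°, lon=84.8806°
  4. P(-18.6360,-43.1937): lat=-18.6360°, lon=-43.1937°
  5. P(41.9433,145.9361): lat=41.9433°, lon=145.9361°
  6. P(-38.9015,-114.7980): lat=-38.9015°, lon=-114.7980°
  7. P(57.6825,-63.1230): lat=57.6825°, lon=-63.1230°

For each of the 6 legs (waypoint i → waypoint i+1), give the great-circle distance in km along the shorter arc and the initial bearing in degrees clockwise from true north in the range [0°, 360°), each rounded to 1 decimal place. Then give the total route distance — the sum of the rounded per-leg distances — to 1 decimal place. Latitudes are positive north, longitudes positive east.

Leg 1: dist=14242.7 km, bearing=281.5°
Leg 2: dist=11566.3 km, bearing=1.5°
Leg 3: dist=14595.3 km, bearing=277.1°
Leg 4: dist=17283.2 km, bearing=343.5°
Leg 5: dist=13439.0 km, bearing=116.5°
Leg 6: dist=11767.3 km, bearing=25.8°
Total: 82893.8 km

Leg 1: φ1=-1.2139079, φ2=0.6849388, Δφ=1.8988467, Δλ=-1.6600193 rad; a=sin²(Δφ/2)+cosφ1·cosφ2·sin²(Δλ/2)=0.8084357174; c=2·atan2(√a, √(1-a))=2.235557826; dist=6371·c=14242.739 ≈ 14242.7 km; running total=14242.7 km
Leg 1 bearing: y=sinΔλ·cosφ2=-0.77137721, x=cosφ1·sinφ2-sinφ1·cosφ2·cosΔλ=0.15635484; θ=atan2(y, x)=-78.5416° <0 so +360° → 281.4584° ≈ 281.5°
Leg 2: φ1=0.6849388, φ2=0.6408674, Δφ=-0.0440713, Δλ=3.1095379 rad; a=sin²(Δφ/2)+cosφ1·cosφ2·sin²(Δλ/2)=0.6211139188; c=2·atan2(√a, √(1-a))=1.815457742; dist=6371·c=11566.281 ≈ 11566.3 km; running total=25809.0 km
Leg 2 bearing: y=sinΔλ·cosφ2=0.02568994, x=cosφ1·sinφ2-sinφ1·cosφ2·cosΔλ=0.96987922; θ=atan2(y, x)=1.5173° ≈ 1.5°
Leg 3: φ1=0.6408674, φ2=-0.3252596, Δφ=-0.9661270, Δλ=-2.2353182 rad; a=sin²(Δφ/2)+cosφ1·cosφ2·sin²(Δλ/2)=0.8297298563; c=2·atan2(√a, √(1-a))=2.290896145; dist=6371·c=14595.299 ≈ 14595.3 km; running total=40404.3 km
Leg 3 bearing: y=sinΔλ·cosφ2=-0.74593648, x=cosφ1·sinφ2-sinφ1·cosφ2·cosΔλ=0.09322902; θ=atan2(y, x)=-82.8760° <0 so +360° → 277.1240° ≈ 277.1°
Leg 4: φ1=-0.3252596, φ2=0.7320487, Δφ=1.0573082, Δλ=3.3009377 rad; a=sin²(Δφ/2)+cosφ1·cosφ2·sin²(Δλ/2)=0.9547335334; c=2·atan2(√a, √(1-a))=2.712796807; dist=6371·c=17283.228 ≈ 17283.2 km; running total=57687.5 km
Leg 4 bearing: y=sinΔλ·cosφ2=-0.11802099, x=cosφ1·sinφ2-sinφ1·cosφ2·cosΔλ=0.39867368; θ=atan2(y, x)=-16.4905° <0 so +360° → 343.5095° ≈ 343.5°
Leg 5: φ1=0.7320487, φ2=-0.6789593, Δφ=-1.4110079, Δλ=-4.5506685 rad; a=sin²(Δφ/2)+cosφ1·cosφ2·sin²(Δλ/2)=0.7564726530; c=2·atan2(√a, √(1-a))=2.109408687; dist=6371·c=13439.043 ≈ 13439.0 km; running total=71126.5 km
Leg 5 bearing: y=sinΔλ·cosφ2=0.76807219, x=cosφ1·sinφ2-sinφ1·cosφ2·cosΔλ=-0.38334348; θ=atan2(y, x)=116.5237° ≈ 116.5°
Leg 6: φ1=-0.6789593, φ2=1.0067495, Δφ=1.6857088, Δλ=0.9018989 rad; a=sin²(Δφ/2)+cosφ1·cosφ2·sin²(Δλ/2)=0.6363537702; c=2·atan2(√a, √(1-a))=1.847002448; dist=6371·c=11767.253 ≈ 11767.3 km; running total=82893.8 km
Leg 6 bearing: y=sinΔλ·cosφ2=0.41940507, x=cosφ1·sinφ2-sinφ1·cosφ2·cosΔλ=0.86586950; θ=atan2(y, x)=25.8444° ≈ 25.8°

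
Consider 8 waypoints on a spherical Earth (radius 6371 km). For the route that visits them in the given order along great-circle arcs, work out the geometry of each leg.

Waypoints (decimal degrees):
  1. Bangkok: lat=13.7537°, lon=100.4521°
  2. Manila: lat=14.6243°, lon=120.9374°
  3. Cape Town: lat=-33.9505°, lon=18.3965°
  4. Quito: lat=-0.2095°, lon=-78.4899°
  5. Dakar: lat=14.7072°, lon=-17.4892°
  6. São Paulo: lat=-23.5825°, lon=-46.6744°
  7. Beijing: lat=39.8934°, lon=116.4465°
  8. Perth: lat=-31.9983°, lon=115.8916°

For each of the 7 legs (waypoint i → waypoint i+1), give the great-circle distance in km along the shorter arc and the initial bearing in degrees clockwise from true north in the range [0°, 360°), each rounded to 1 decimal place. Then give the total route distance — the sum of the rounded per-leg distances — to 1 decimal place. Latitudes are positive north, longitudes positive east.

Leg 1: φ1=0.2400473, φ2=0.2552422, Δφ=0.0151948, Δλ=0.3575359 rad; a=sin²(Δφ/2)+cosφ1·cosφ2·sin²(Δλ/2)=0.0297750808; c=2·atan2(√a, √(1-a))=0.346845118; dist=6371·c=2209.750 ≈ 2209.8 km; running total=2209.8 km
Leg 1 bearing: y=sinΔλ·cosφ2=0.33862888, x=cosφ1·sinφ2-sinφ1·cosφ2·cosΔλ=0.02974190; θ=atan2(y, x)=84.9806° ≈ 85.0°
Leg 2: φ1=0.2552422, φ2=-0.5925480, Δφ=-0.8477902, Δλ=-1.7896763 rad; a=sin²(Δφ/2)+cosφ1·cosφ2·sin²(Δλ/2)=0.6576438316; c=2·atan2(√a, √(1-a))=1.891556089; dist=6371·c=12051.104 ≈ 12051.1 km; running total=14260.9 km
Leg 2 bearing: y=sinΔλ·cosφ2=-0.80972906, x=cosφ1·sinφ2-sinφ1·cosφ2·cosΔλ=-0.49490660; θ=atan2(y, x)=-121.4333° <0 so +360° → 238.5667° ≈ 238.6°
Leg 3: φ1=-0.5925480, φ2=-0.0036565, Δφ=0.5888915, Δλ=-1.6909867 rad; a=sin²(Δφ/2)+cosφ1·cosφ2·sin²(Δλ/2)=0.5487088848; c=2·atan2(√a, √(1-a))=1.668368844; dist=6371·c=10629.178 ≈ 10629.2 km; running total=24890.1 km
Leg 3 bearing: y=sinΔλ·cosφ2=-0.99277919, x=cosφ1·sinφ2-sinφ1·cosφ2·cosΔλ=-0.06999465; θ=atan2(y, x)=-94.0329° <0 so +360° → 265.9671° ≈ 266.0°
Leg 4: φ1=-0.0036565, φ2=0.2566891, Δφ=0.2603455, Δλ=1.0646631 rad; a=sin²(Δφ/2)+cosφ1·cosφ2·sin²(Δλ/2)=0.2660082605; c=2·atan2(√a, √(1-a))=1.083788742; dist=6371·c=6904.818 ≈ 6904.8 km; running total=31794.9 km
Leg 4 bearing: y=sinΔλ·cosφ2=0.84596927, x=cosφ1·sinφ2-sinφ1·cosφ2·cosΔλ=0.25559236; θ=atan2(y, x)=73.1889° ≈ 73.2°
Leg 5: φ1=0.2566891, φ2=-0.4115923, Δφ=-0.6682813, Δλ=-0.5093778 rad; a=sin²(Δφ/2)+cosφ1·cosφ2·sin²(Δλ/2)=0.1638248353; c=2·atan2(√a, √(1-a))=0.833416979; dist=6371·c=5309.700 ≈ 5309.7 km; running total=37104.6 km
Leg 5 bearing: y=sinΔλ·cosφ2=-0.44690938, x=cosφ1·sinφ2-sinφ1·cosφ2·cosΔλ=-0.59009918; θ=atan2(y, x)=-142.8617° <0 so +360° → 217.1383° ≈ 217.1°
Leg 6: φ1=-0.4115923, φ2=0.6962712, Δφ=1.1078635, Δλ=2.8469968 rad; a=sin²(Δφ/2)+cosφ1·cosφ2·sin²(Δλ/2)=0.9647296539; c=2·atan2(√a, √(1-a))=2.763740865; dist=6371·c=17607.793 ≈ 17607.8 km; running total=54712.4 km
Leg 6 bearing: y=sinΔλ·cosφ2=0.22277027, x=cosφ1·sinφ2-sinφ1·cosφ2·cosΔλ=0.29407278; θ=atan2(y, x)=37.1452° ≈ 37.1°
Leg 7: φ1=0.6962712, φ2=-0.5584757, Δφ=-1.2547469, Δλ=-0.0096848 rad; a=sin²(Δφ/2)+cosφ1·cosφ2·sin²(Δλ/2)=0.3446081972; c=2·atan2(√a, √(1-a))=1.254778975; dist=6371·c=7994.197 ≈ 7994.2 km; running total=62706.6 km
Leg 7 bearing: y=sinΔλ·cosφ2=-0.00821323, x=cosφ1·sinφ2-sinφ1·cosφ2·cosΔλ=-0.95044521; θ=atan2(y, x)=-179.5049° <0 so +360° → 180.4951° ≈ 180.5°

Leg 1: dist=2209.8 km, bearing=85.0°
Leg 2: dist=12051.1 km, bearing=238.6°
Leg 3: dist=10629.2 km, bearing=266.0°
Leg 4: dist=6904.8 km, bearing=73.2°
Leg 5: dist=5309.7 km, bearing=217.1°
Leg 6: dist=17607.8 km, bearing=37.1°
Leg 7: dist=7994.2 km, bearing=180.5°
Total: 62706.6 km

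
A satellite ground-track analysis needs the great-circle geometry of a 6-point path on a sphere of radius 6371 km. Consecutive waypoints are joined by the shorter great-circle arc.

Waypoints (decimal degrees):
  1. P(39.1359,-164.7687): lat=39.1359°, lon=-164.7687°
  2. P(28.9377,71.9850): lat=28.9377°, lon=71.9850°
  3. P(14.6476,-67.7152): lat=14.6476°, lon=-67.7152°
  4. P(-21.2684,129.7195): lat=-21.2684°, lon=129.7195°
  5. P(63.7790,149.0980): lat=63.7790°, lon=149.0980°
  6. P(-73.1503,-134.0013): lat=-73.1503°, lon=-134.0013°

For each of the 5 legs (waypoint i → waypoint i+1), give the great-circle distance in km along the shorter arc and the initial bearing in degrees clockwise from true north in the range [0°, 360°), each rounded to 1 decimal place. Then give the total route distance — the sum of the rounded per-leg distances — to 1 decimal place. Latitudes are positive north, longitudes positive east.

Leg 1: dist=10433.2 km, bearing=312.8°
Leg 2: dist=13516.9 km, bearing=312.7°
Leg 3: dist=18031.3 km, bearing=245.7°
Leg 4: dist=9605.9 km, bearing=8.4°
Leg 5: dist=16240.4 km, bearing=149.6°
Total: 67827.7 km

Leg 1: φ1=0.6830503, φ2=0.5050581, Δφ=-0.1779922, Δλ=4.1321316 rad; a=sin²(Δφ/2)+cosφ1·cosφ2·sin²(Δλ/2)=0.5333781664; c=2·atan2(√a, √(1-a))=1.637602342; dist=6371·c=10433.165 ≈ 10433.2 km; running total=10433.2 km
Leg 1 bearing: y=sinΔλ·cosφ2=-0.73190376, x=cosφ1·sinφ2-sinφ1·cosφ2·cosΔλ=0.67813014; θ=atan2(y, x)=-47.1840° <0 so +360° → 312.8160° ≈ 312.8°
Leg 2: φ1=0.5050581, φ2=0.2556488, Δφ=-0.2494093, Δλ=-2.4382285 rad; a=sin²(Δφ/2)+cosφ1·cosφ2·sin²(Δλ/2)=0.7617005525; c=2·atan2(√a, √(1-a))=2.121633909; dist=6371·c=13516.930 ≈ 13516.9 km; running total=23950.1 km
Leg 2 bearing: y=sinΔλ·cosφ2=-0.62576616, x=cosφ1·sinφ2-sinφ1·cosφ2·cosΔλ=0.57833208; θ=atan2(y, x)=-47.2559° <0 so +360° → 312.7441° ≈ 312.7°
Leg 3: φ1=0.2556488, φ2=-0.3712036, Δφ=-0.6268525, Δλ=3.4458856 rad; a=sin²(Δφ/2)+cosφ1·cosφ2·sin²(Δλ/2)=0.9759552036; c=2·atan2(√a, √(1-a))=2.830208492; dist=6371·c=18031.258 ≈ 18031.3 km; running total=41981.4 km
Leg 3 bearing: y=sinΔλ·cosφ2=-0.27921205, x=cosφ1·sinφ2-sinφ1·cosφ2·cosΔλ=-0.12612377; θ=atan2(y, x)=-114.3093° <0 so +360° → 245.6907° ≈ 245.7°
Leg 4: φ1=-0.3712036, φ2=1.1131535, Δφ=1.4843572, Δλ=0.3382186 rad; a=sin²(Δφ/2)+cosφ1·cosφ2·sin²(Δλ/2)=0.4684973729; c=2·atan2(√a, √(1-a))=1.507749313; dist=6371·c=9605.871 ≈ 9605.9 km; running total=51587.3 km
Leg 4 bearing: y=sinΔλ·cosφ2=0.14660392, x=cosφ1·sinφ2-sinφ1·cosφ2·cosΔλ=0.98718672; θ=atan2(y, x)=8.4471° ≈ 8.4°
Leg 5: φ1=1.1131535, φ2=-1.2767136, Δφ=-2.3898671, Δλ=-4.9410149 rad; a=sin²(Δφ/2)+cosφ1·cosφ2·sin²(Δλ/2)=0.9147783788; c=2·atan2(√a, √(1-a))=2.549109802; dist=6371·c=16240.379 ≈ 16240.4 km; running total=67827.7 km
Leg 5 bearing: y=sinΔλ·cosφ2=0.28231952, x=cosφ1·sinφ2-sinφ1·cosφ2·cosΔλ=-0.48180004; θ=atan2(y, x)=149.6311° ≈ 149.6°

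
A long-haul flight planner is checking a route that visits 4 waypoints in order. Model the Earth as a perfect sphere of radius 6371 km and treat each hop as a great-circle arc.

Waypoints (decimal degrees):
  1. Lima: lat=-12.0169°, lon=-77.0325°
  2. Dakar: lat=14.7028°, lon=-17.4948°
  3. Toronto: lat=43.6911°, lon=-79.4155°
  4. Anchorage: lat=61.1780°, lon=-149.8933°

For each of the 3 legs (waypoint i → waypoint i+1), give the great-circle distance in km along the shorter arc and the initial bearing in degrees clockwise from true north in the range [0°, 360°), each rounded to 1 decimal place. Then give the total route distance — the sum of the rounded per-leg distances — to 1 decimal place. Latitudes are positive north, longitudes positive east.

Leg 1: φ1=-0.2097345, φ2=0.2566123, Δφ=0.4663467, Δλ=1.0391289 rad; a=sin²(Δφ/2)+cosφ1·cosφ2·sin²(Δλ/2)=0.2866087263; c=2·atan2(√a, √(1-a))=1.129864284; dist=6371·c=7198.365 ≈ 7198.4 km; running total=7198.4 km
Leg 1 bearing: y=sinΔλ·cosφ2=0.83373825, x=cosφ1·sinφ2-sinφ1·cosφ2·cosΔλ=0.35033866; θ=atan2(y, x)=67.2077° ≈ 67.2°
Leg 2: φ1=0.2566123, φ2=0.7625535, Δφ=0.5059413, Δλ=-1.0807201 rad; a=sin²(Δφ/2)+cosφ1·cosφ2·sin²(Δλ/2)=0.2477386343; c=2·atan2(√a, √(1-a))=1.041967230; dist=6371·c=6638.373 ≈ 6638.4 km; running total=13836.8 km
Leg 2 bearing: y=sinΔλ·cosφ2=-0.63796641, x=cosφ1·sinφ2-sinφ1·cosφ2·cosΔλ=0.58176944; θ=atan2(y, x)=-47.6379° <0 so +360° → 312.3621° ≈ 312.4°
Leg 3: φ1=0.7625535, φ2=1.0677575, Δφ=0.3052040, Δλ=-1.2300697 rad; a=sin²(Δφ/2)+cosφ1·cosφ2·sin²(Δλ/2)=0.1391566565; c=2·atan2(√a, √(1-a))=0.764560458; dist=6371·c=4871.015 ≈ 4871.0 km; running total=18707.8 km
Leg 3 bearing: y=sinΔλ·cosφ2=-0.45437576, x=cosφ1·sinφ2-sinφ1·cosφ2·cosΔλ=0.52221738; θ=atan2(y, x)=-41.0262° <0 so +360° → 318.9738° ≈ 319.0°

Leg 1: dist=7198.4 km, bearing=67.2°
Leg 2: dist=6638.4 km, bearing=312.4°
Leg 3: dist=4871.0 km, bearing=319.0°
Total: 18707.8 km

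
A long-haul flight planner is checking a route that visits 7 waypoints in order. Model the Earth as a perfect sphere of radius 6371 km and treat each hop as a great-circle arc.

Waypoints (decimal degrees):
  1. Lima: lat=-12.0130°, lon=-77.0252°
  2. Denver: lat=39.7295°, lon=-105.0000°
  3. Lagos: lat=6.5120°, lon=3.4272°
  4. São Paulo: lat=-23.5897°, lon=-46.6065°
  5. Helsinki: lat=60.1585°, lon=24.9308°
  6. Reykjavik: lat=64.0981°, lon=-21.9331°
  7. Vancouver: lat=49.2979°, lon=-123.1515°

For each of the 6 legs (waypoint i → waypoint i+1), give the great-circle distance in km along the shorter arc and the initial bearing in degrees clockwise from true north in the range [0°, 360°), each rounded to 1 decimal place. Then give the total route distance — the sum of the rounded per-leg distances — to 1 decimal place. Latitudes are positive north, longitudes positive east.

Leg 1: dist=6438.9 km, bearing=334.8°
Leg 2: dist=11089.7 km, bearing=73.0°
Leg 3: dist=6377.3 km, bearing=236.5°
Leg 4: dist=11308.0 km, bearing=28.8°
Leg 5: dist=2417.1 km, bearing=300.6°
Leg 6: dist=5693.8 km, bearing=304.8°
Total: 43324.8 km

Leg 1: φ1=-0.2096664, φ2=0.6934106, Δφ=0.9030770, Δλ=-0.4882524 rad; a=sin²(Δφ/2)+cosφ1·cosφ2·sin²(Δλ/2)=0.2343490623; c=2·atan2(√a, √(1-a))=1.010659789; dist=6371·c=6438.914 ≈ 6438.9 km; running total=6438.9 km
Leg 1 bearing: y=sinΔλ·cosφ2=-0.36075807, x=cosφ1·sinφ2-sinφ1·cosφ2·cosΔλ=0.76653241; θ=atan2(y, x)=-25.2034° <0 so +360° → 334.7966° ≈ 334.8°
Leg 2: φ1=0.6934106, φ2=0.1136558, Δφ=-0.5797547, Δλ=1.8924116 rad; a=sin²(Δφ/2)+cosφ1·cosφ2·sin²(Δλ/2)=0.5845229573; c=2·atan2(√a, √(1-a))=1.740657898; dist=6371·c=11089.731 ≈ 11089.7 km; running total=17528.6 km
Leg 2 bearing: y=sinΔλ·cosφ2=0.94260499, x=cosφ1·sinφ2-sinφ1·cosφ2·cosΔλ=0.28795712; θ=atan2(y, x)=73.0126° ≈ 73.0°
Leg 3: φ1=0.1136558, φ2=-0.4117179, Δφ=-0.5253738, Δλ=-0.8732528 rad; a=sin²(Δφ/2)+cosφ1·cosφ2·sin²(Δλ/2)=0.2302617704; c=2·atan2(√a, √(1-a))=1.000981123; dist=6371·c=6377.251 ≈ 6377.3 km; running total=23905.9 km
Leg 3 bearing: y=sinΔλ·cosφ2=-0.70237606, x=cosφ1·sinφ2-sinφ1·cosφ2·cosΔλ=-0.46436303; θ=atan2(y, x)=-123.4700° <0 so +360° → 236.5300° ≈ 236.5°
Leg 4: φ1=-0.4117179, φ2=1.0499639, Δφ=1.4616818, Δλ=1.2485614 rad; a=sin²(Δφ/2)+cosφ1·cosφ2·sin²(Δλ/2)=0.6013531165; c=2·atan2(√a, √(1-a))=1.774917068; dist=6371·c=11307.997 ≈ 11308.0 km; running total=35213.9 km
Leg 4 bearing: y=sinΔλ·cosφ2=0.47199078, x=cosφ1·sinφ2-sinφ1·cosφ2·cosΔλ=0.85798303; θ=atan2(y, x)=28.8159° ≈ 28.8°
Leg 5: φ1=1.0499639, φ2=1.1187229, Δφ=0.0687590, Δλ=-0.8179294 rad; a=sin²(Δφ/2)+cosφ1·cosφ2·sin²(Δλ/2)=0.0355546426; c=2·atan2(√a, √(1-a))=0.379390025; dist=6371·c=2417.094 ≈ 2417.1 km; running total=37631.0 km
Leg 5 bearing: y=sinΔλ·cosφ2=-0.31876985, x=cosφ1·sinφ2-sinφ1·cosφ2·cosΔλ=0.18854131; θ=atan2(y, x)=-59.3972° <0 so +360° → 300.6028° ≈ 300.6°
Leg 6: φ1=1.1187229, φ2=0.8604107, Δφ=-0.2583122, Δλ=-1.7665943 rad; a=sin²(Δφ/2)+cosφ1·cosφ2·sin²(Δλ/2)=0.1867339958; c=2·atan2(√a, √(1-a))=0.893700707; dist=6371·c=5693.767 ≈ 5693.8 km; running total=43324.8 km
Leg 6 bearing: y=sinΔλ·cosφ2=-0.63966584, x=cosφ1·sinφ2-sinφ1·cosφ2·cosΔλ=0.44529233; θ=atan2(y, x)=-55.1570° <0 so +360° → 304.8430° ≈ 304.8°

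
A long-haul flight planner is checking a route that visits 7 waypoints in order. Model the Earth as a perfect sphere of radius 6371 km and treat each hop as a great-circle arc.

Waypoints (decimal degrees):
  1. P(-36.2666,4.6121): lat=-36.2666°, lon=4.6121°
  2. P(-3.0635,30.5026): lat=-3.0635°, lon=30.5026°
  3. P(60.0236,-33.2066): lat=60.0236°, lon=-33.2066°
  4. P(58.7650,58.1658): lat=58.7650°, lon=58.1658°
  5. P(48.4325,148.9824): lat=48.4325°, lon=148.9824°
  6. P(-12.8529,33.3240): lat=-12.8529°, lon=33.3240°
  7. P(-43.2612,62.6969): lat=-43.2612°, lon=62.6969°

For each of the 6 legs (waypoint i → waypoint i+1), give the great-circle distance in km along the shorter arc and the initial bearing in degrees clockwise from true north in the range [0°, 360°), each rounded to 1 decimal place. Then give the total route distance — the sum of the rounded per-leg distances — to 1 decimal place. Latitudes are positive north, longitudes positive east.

Leg 1: dist=4547.2 km, bearing=41.8°
Leg 2: dist=8888.8 km, bearing=332.9°
Leg 3: dist=4752.3 km, bearing=49.8°
Leg 4: dist=5625.7 km, bearing=59.2°
Leg 5: dist=12956.6 km, bearing=280.8°
Leg 6: dist=4396.8 km, bearing=145.9°
Total: 41167.4 km

Leg 1: φ1=-0.6329716, φ2=-0.0534682, Δφ=0.5795034, Δλ=0.4518745 rad; a=sin²(Δφ/2)+cosφ1·cosφ2·sin²(Δλ/2)=0.1220375785; c=2·atan2(√a, √(1-a))=0.713730646; dist=6371·c=4547.178 ≈ 4547.2 km; running total=4547.2 km
Leg 1 bearing: y=sinΔλ·cosφ2=0.43602862, x=cosφ1·sinφ2-sinφ1·cosφ2·cosΔλ=0.48832026; θ=atan2(y, x)=41.7622° ≈ 41.8°
Leg 2: φ1=-0.0534682, φ2=1.0476094, Δφ=1.1010776, Δλ=-1.1119353 rad; a=sin²(Δφ/2)+cosφ1·cosφ2·sin²(Δλ/2)=0.4126521959; c=2·atan2(√a, √(1-a))=1.395199713; dist=6371·c=8888.817 ≈ 8888.8 km; running total=13436.0 km
Leg 2 bearing: y=sinΔλ·cosφ2=-0.44795893, x=cosφ1·sinφ2-sinφ1·cosφ2·cosΔλ=0.87682053; θ=atan2(y, x)=-27.0620° <0 so +360° → 332.9380° ≈ 332.9°
Leg 3: φ1=1.0476094, φ2=1.0256427, Δφ=-0.0219667, Δλ=1.5947492 rad; a=sin²(Δφ/2)+cosφ1·cosφ2·sin²(Δλ/2)=0.1327681658; c=2·atan2(√a, √(1-a))=0.745920278; dist=6371·c=4752.258 ≈ 4752.3 km; running total=18188.3 km
Leg 3 bearing: y=sinΔλ·cosφ2=0.51840068, x=cosφ1·sinφ2-sinφ1·cosφ2·cosΔλ=0.43797701; θ=atan2(y, x)=49.8068° ≈ 49.8°
Leg 4: φ1=1.0256427, φ2=0.8453066, Δφ=-0.1803361, Δλ=1.5850487 rad; a=sin²(Δφ/2)+cosφ1·cosφ2·sin²(Δλ/2)=0.1825892836; c=2·atan2(√a, √(1-a))=0.883018936; dist=6371·c=5625.714 ≈ 5625.7 km; running total=23814.0 km
Leg 4 bearing: y=sinΔλ·cosφ2=0.66343454, x=cosφ1·sinφ2-sinφ1·cosφ2·cosΔλ=0.39605095; θ=atan2(y, x)=59.1640° ≈ 59.2°
Leg 5: φ1=0.8453066, φ2=-0.2243254, Δφ=-1.0696320, Δλ=-2.0186199 rad; a=sin²(Δφ/2)+cosφ1·cosφ2·sin²(Δλ/2)=0.7232657519; c=2·atan2(√a, √(1-a))=2.033681479; dist=6371·c=12956.585 ≈ 12956.6 km; running total=36770.6 km
Leg 5 bearing: y=sinΔλ·cosφ2=-0.87880673, x=cosφ1·sinφ2-sinφ1·cosφ2·cosΔλ=0.16825087; θ=atan2(y, x)=-79.1617° <0 so +360° → 280.8383° ≈ 280.8°
Leg 6: φ1=-0.2243254, φ2=-0.7550504, Δφ=-0.5307250, Δλ=0.5126538 rad; a=sin²(Δφ/2)+cosφ1·cosφ2·sin²(Δλ/2)=0.1144159222; c=2·atan2(√a, √(1-a))=0.690122308; dist=6371·c=4396.769 ≈ 4396.8 km; running total=41167.4 km
Leg 6 bearing: y=sinΔλ·cosφ2=0.35719416, x=cosφ1·sinφ2-sinφ1·cosφ2·cosΔλ=-0.52698388; θ=atan2(y, x)=145.8702° ≈ 145.9°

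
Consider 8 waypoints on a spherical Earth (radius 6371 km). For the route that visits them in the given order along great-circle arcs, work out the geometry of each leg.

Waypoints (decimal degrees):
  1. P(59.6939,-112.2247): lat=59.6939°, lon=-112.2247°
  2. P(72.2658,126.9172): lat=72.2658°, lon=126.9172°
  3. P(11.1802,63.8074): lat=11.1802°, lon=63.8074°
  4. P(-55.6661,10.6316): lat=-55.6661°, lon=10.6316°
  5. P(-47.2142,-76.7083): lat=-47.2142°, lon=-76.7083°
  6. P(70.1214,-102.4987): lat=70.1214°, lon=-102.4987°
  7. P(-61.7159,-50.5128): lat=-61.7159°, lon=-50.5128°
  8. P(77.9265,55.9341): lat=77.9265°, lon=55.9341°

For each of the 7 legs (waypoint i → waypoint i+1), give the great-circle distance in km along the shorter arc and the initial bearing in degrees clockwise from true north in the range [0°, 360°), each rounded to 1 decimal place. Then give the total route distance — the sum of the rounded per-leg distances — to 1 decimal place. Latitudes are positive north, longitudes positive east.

Leg 1: φ1=1.0418551, φ2=1.2612761, Δφ=0.2194210, Δλ=4.1738135 rad; a=sin²(Δφ/2)+cosφ1·cosφ2·sin²(Δλ/2)=0.1282616078; c=2·atan2(√a, √(1-a))=0.732542044; dist=6371·c=4667.025 ≈ 4667.0 km; running total=4667.0 km
Leg 1 bearing: y=sinΔλ·cosφ2=-0.26148231, x=cosφ1·sinφ2-sinφ1·cosφ2·cosΔλ=0.61552358; θ=atan2(y, x)=-23.0164° <0 so +360° → 336.9836° ≈ 337.0°
Leg 2: φ1=1.2612761, φ2=0.1951313, Δφ=-1.0661448, Δλ=-1.1014738 rad; a=sin²(Δφ/2)+cosφ1·cosφ2·sin²(Δλ/2)=0.3400835942; c=2·atan2(√a, √(1-a))=1.245243302; dist=6371·c=7933.445 ≈ 7933.4 km; running total=12600.4 km
Leg 2 bearing: y=sinΔλ·cosφ2=-0.87494910, x=cosφ1·sinφ2-sinφ1·cosφ2·cosΔλ=-0.36355337; θ=atan2(y, x)=-112.5636° <0 so +360° → 247.4364° ≈ 247.4°
Leg 3: φ1=0.1951313, φ2=-0.9715567, Δφ=-1.1666880, Δλ=-0.9280928 rad; a=sin²(Δφ/2)+cosφ1·cosφ2·sin²(Δλ/2)=0.4142392512; c=2·atan2(√a, √(1-a))=1.398422480; dist=6371·c=8909.3496 ≈ 8909.3 km; running total=21509.7 km
Leg 3 bearing: y=sinΔλ·cosφ2=-0.45148154, x=cosφ1·sinφ2-sinφ1·cosφ2·cosΔλ=-0.87563965; θ=atan2(y, x)=-152.7243° <0 so +360° → 207.2757° ≈ 207.3°
Leg 4: φ1=-0.9715567, φ2=-0.8240432, Δφ=0.1475135, Δλ=-1.5243688 rad; a=sin²(Δφ/2)+cosφ1·cosφ2·sin²(Δλ/2)=0.1880960822; c=2·atan2(√a, √(1-a))=0.897191055; dist=6371·c=5716.004 ≈ 5716.0 km; running total=27225.7 km
Leg 4 bearing: y=sinΔλ·cosφ2=-0.67852749, x=cosφ1·sinφ2-sinφ1·cosφ2·cosΔλ=-0.38789718; θ=atan2(y, x)=-119.7555° <0 so +360° → 240.2445° ≈ 240.2°
Leg 5: φ1=-0.8240432, φ2=1.2238493, Δφ=2.0478925, Δλ=-0.4501274 rad; a=sin²(Δφ/2)+cosφ1·cosφ2·sin²(Δλ/2)=0.7411039381; c=2·atan2(√a, √(1-a))=2.073969539; dist=6371·c=13213.260 ≈ 13213.3 km; running total=40439.0 km
Leg 5 bearing: y=sinΔλ·cosφ2=-0.14793961, x=cosφ1·sinφ2-sinφ1·cosφ2·cosΔλ=0.86347521; θ=atan2(y, x)=-9.7221° <0 so +360° → 350.2779° ≈ 350.3°
Leg 6: φ1=1.2238493, φ2=-1.0771457, Δφ=-2.3009950, Δλ=0.9073251 rad; a=sin²(Δφ/2)+cosφ1·cosφ2·sin²(Δλ/2)=0.8644555744; c=2·atan2(√a, √(1-a))=2.387526455; dist=6371·c=15210.931 ≈ 15210.9 km; running total=55649.9 km
Leg 6 bearing: y=sinΔλ·cosφ2=0.37332225, x=cosφ1·sinφ2-sinφ1·cosφ2·cosΔλ=-0.57386326; θ=atan2(y, x)=146.9543° ≈ 147.0°
Leg 7: φ1=-1.0771457, φ2=1.3600740, Δφ=2.4372197, Δλ=1.8578489 rad; a=sin²(Δφ/2)+cosφ1·cosφ2·sin²(Δλ/2)=0.9445955900; c=2·atan2(√a, √(1-a))=2.666370674; dist=6371·c=16987.448 ≈ 16987.4 km; running total=72637.3 km
Leg 7 bearing: y=sinΔλ·cosφ2=0.20060775, x=cosφ1·sinφ2-sinφ1·cosφ2·cosΔλ=0.41121232; θ=atan2(y, x)=26.0052° ≈ 26.0°

Leg 1: dist=4667.0 km, bearing=337.0°
Leg 2: dist=7933.4 km, bearing=247.4°
Leg 3: dist=8909.3 km, bearing=207.3°
Leg 4: dist=5716.0 km, bearing=240.2°
Leg 5: dist=13213.3 km, bearing=350.3°
Leg 6: dist=15210.9 km, bearing=147.0°
Leg 7: dist=16987.4 km, bearing=26.0°
Total: 72637.3 km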